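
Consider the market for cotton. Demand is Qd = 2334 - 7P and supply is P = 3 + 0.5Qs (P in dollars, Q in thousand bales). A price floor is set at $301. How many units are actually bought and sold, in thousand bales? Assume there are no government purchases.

Rearranging supply gives Qs = 2P - 6. In a free market, 2334 - 7P = 2P - 6 gives the equilibrium P* = 260, Q* = 514.
Because the floor (301) lies above the market-clearing price, it is binding.
At P = 301: Qd = 2334 - 7·301 = 227 and Qs = 2·301 - 6 = 596.
The quantity actually transacted is the short side, demand: 227.

227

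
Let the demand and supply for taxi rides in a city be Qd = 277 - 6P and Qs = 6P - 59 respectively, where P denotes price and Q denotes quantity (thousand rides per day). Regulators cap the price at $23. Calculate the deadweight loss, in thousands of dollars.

150

In a free market, 277 - 6P = 6P - 59 gives the equilibrium P* = 28, Q* = 109.
Because the ceiling (23) lies below the market-clearing price, it is binding.
At P = 23: Qd = 277 - 6·23 = 139 and Qs = 6·23 - 59 = 79.
Quantity traded falls to 79. At Q = 79 the demand price is (277 - 79)/6 = 33 and the supply price is (59 + 79)/6 = 23.
Deadweight loss = ½ · (33 - 23) · (109 - 79) = ½ · 10 · 30 = 150.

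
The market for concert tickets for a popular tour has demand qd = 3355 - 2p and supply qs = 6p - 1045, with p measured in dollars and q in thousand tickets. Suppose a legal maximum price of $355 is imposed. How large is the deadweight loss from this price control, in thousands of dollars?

Equilibrium: 3355 - 2p = 6p - 1045, so 4400 = 8p and p* = 550, q* = 2255.
Since 355 < 550, the ceiling is binding.
At p = 355: qd = 3355 - 2·355 = 2645 and qs = 6·355 - 1045 = 1085.
Quantity traded falls to 1085. At q = 1085 the demand price is (3355 - 1085)/2 = 1135 and the supply price is (1045 + 1085)/6 = 355.
Deadweight loss = ½ · (1135 - 355) · (2255 - 1085) = ½ · 780 · 1170 = 456300.

456300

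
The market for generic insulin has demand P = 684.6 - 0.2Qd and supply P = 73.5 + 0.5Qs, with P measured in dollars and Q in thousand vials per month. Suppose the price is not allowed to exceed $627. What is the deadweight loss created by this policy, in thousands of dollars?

0

Rearranging demand gives Qd = 3423 - 5P; rearranging supply gives Qs = 2P - 147. In a free market, 3423 - 5P = 2P - 147 gives the equilibrium P* = 510, Q* = 873.
The ceiling of 627 is above the equilibrium price 510, so it is not binding; the market clears at P* = 510, Q* = 873.
Since the control does not bind, no trades are prevented and deadweight loss is zero.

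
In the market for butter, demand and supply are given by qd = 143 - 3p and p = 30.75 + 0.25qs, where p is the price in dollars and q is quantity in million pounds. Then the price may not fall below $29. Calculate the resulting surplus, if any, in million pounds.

0

Rearranging supply gives qs = 4p - 123. Without the control the market clears where 143 - 3p = 4p - 123, i.e. p* = 38 and q* = 29.
The floor of 29 is below the equilibrium price 38, so it is not binding; the market clears at p* = 38, q* = 29.
Since the control does not bind, there is no surplus.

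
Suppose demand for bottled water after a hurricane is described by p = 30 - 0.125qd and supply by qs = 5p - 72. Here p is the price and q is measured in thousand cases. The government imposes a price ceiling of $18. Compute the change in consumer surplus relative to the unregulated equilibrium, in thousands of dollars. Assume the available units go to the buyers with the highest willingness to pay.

Rearranging demand gives qd = 240 - 8p. In a free market, 240 - 8p = 5p - 72 gives the equilibrium p* = 24, q* = 48.
Because the ceiling (18) lies below the market-clearing price, it is binding.
At p = 18: qd = 240 - 8·18 = 96 and qs = 5·18 - 72 = 18.
Consumer surplus without the control is ½ · (30 - 24) · 48 = 144.
With the ceiling, 18 units are sold at 18 (assume they go to the highest-value buyers). The demand price at q = 18 is 27.75, so CS = ½ · [(30 - 18) + (27.75 - 18)] · 18 = 195.75.
Change in consumer surplus = 195.75 - 144 = 51.75.

51.75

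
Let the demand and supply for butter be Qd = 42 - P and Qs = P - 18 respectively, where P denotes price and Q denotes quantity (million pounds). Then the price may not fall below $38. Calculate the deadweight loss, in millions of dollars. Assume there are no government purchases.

Without the control the market clears where 42 - P = P - 18, i.e. P* = 30 and Q* = 12.
Since 38 > 30, the floor is binding.
At P = 38: Qd = 42 - 38 = 4 and Qs = 38 - 18 = 20.
Quantity traded falls to 4. At Q = 4 the demand price is 42 - 4 = 38 and the supply price is 18 + 4 = 22.
Deadweight loss = ½ · (38 - 22) · (12 - 4) = ½ · 16 · 8 = 64.

64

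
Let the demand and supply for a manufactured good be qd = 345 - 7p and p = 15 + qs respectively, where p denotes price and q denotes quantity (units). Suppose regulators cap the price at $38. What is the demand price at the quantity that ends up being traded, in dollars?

46

Rearranging supply gives qs = p - 15. Without the control the market clears where 345 - 7p = p - 15, i.e. p* = 45 and q* = 30.
Since 38 < 45, the ceiling is binding.
At p = 38: qd = 345 - 7·38 = 79 and qs = 38 - 15 = 23.
Only 23 units reach the market. On the demand curve, the marginal buyer's willingness to pay at q = 23 is (345 - 23)/7 = 46.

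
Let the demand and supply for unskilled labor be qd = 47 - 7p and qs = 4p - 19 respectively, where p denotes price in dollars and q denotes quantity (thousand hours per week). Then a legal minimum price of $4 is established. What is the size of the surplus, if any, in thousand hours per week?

Without the control the market clears where 47 - 7p = 4p - 19, i.e. p* = 6 and q* = 5.
The floor of 4 is below the equilibrium price 6, so it is not binding; the market clears at p* = 6, q* = 5.
Since the control does not bind, there is no surplus.

0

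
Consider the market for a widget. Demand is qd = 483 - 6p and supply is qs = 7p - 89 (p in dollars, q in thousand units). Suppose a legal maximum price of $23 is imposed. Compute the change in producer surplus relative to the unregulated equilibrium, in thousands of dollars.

-3055.5

In a free market, 483 - 6p = 7p - 89 gives the equilibrium p* = 44, q* = 219.
Since 23 < 44, the ceiling is binding.
At p = 23: qd = 483 - 6·23 = 345 and qs = 7·23 - 89 = 72.
Producer surplus without the control is ½ · (44 - 89/7) · 219 = 47961/14.
With the ceiling, producers sell 72 units at 23, so PS = ½ · (23 - 89/7) · 72 = 2592/7.
Change in producer surplus = 2592/7 - 47961/14 = -3055.5.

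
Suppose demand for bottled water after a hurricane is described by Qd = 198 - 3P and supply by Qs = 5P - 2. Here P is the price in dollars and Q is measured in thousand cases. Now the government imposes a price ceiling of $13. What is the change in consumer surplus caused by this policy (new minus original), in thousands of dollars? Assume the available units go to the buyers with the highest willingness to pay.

156

Equilibrium: 198 - 3P = 5P - 2, so 200 = 8P and P* = 25, Q* = 123.
Since 13 < 25, the ceiling is binding.
At P = 13: Qd = 198 - 3·13 = 159 and Qs = 5·13 - 2 = 63.
Consumer surplus without the control is ½ · (66 - 25) · 123 = 2521.5.
With the ceiling, 63 units are sold at 13 (assume they go to the highest-value buyers). The demand price at Q = 63 is 45, so CS = ½ · [(66 - 13) + (45 - 13)] · 63 = 2677.5.
Change in consumer surplus = 2677.5 - 2521.5 = 156.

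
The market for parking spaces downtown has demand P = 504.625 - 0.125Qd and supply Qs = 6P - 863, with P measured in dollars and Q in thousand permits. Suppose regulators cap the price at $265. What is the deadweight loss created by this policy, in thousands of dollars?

37931.25

Rearranging demand gives Qd = 4037 - 8P. Equilibrium: 4037 - 8P = 6P - 863, so 4900 = 14P and P* = 350, Q* = 1237.
The ceiling of 265 is below the equilibrium price 350, so it binds.
At P = 265: Qd = 4037 - 8·265 = 1917 and Qs = 6·265 - 863 = 727.
Quantity traded falls to 727. At Q = 727 the demand price is (4037 - 727)/8 = 413.75 and the supply price is (863 + 727)/6 = 265.
Deadweight loss = ½ · (413.75 - 265) · (1237 - 727) = ½ · 148.75 · 510 = 37931.25.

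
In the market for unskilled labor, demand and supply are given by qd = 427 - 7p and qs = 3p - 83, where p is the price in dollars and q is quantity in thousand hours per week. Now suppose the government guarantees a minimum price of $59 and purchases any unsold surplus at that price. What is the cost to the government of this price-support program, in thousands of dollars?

In a free market, 427 - 7p = 3p - 83 gives the equilibrium p* = 51, q* = 70.
Since 59 > 51, the floor is binding.
At p = 59: qd = 427 - 7·59 = 14 and qs = 3·59 - 83 = 94.
Surplus = qs - qd = 80.
Government expenditure = surplus × support price = 80 × 59 = 4720.

4720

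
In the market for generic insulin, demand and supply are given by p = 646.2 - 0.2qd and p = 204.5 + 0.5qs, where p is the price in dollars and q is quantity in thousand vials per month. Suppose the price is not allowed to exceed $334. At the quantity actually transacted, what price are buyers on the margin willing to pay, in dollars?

Rearranging demand gives qd = 3231 - 5p; rearranging supply gives qs = 2p - 409. Equilibrium: 3231 - 5p = 2p - 409, so 3640 = 7p and p* = 520, q* = 631.
The ceiling of 334 is below the equilibrium price 520, so it binds.
At p = 334: qd = 3231 - 5·334 = 1561 and qs = 2·334 - 409 = 259.
Only 259 units reach the market. On the demand curve, the marginal buyer's willingness to pay at q = 259 is (3231 - 259)/5 = 594.4.

594.4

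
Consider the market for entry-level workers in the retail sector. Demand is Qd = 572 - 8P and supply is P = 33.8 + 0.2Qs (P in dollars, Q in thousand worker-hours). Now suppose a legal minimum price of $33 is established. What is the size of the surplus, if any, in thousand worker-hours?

Rearranging supply gives Qs = 5P - 169. Setting quantity demanded equal to quantity supplied, 572 - 8P = 5P - 169, gives P* = 57 and Q* = 116.
The floor of 33 is below the equilibrium price 57, so it is not binding; the market clears at P* = 57, Q* = 116.
Since the control does not bind, there is no surplus.

0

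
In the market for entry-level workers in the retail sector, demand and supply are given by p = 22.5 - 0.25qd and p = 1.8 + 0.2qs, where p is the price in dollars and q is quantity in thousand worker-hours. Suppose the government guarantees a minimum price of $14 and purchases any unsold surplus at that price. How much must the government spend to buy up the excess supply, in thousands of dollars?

Rearranging demand gives qd = 90 - 4p; rearranging supply gives qs = 5p - 9. In a free market, 90 - 4p = 5p - 9 gives the equilibrium p* = 11, q* = 46.
Because the floor (14) lies above the market-clearing price, it is binding.
At p = 14: qd = 90 - 4·14 = 34 and qs = 5·14 - 9 = 61.
Surplus = qs - qd = 27.
Government expenditure = surplus × support price = 27 × 14 = 378.

378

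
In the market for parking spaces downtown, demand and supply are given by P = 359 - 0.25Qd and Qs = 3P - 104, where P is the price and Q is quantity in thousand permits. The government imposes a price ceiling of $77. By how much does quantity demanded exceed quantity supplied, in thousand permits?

Rearranging demand gives Qd = 1436 - 4P. Equilibrium: 1436 - 4P = 3P - 104, so 1540 = 7P and P* = 220, Q* = 556.
Since 77 < 220, the ceiling is binding.
At P = 77: Qd = 1436 - 4·77 = 1128 and Qs = 3·77 - 104 = 127.
Shortage = Qd - Qs = 1128 - 127 = 1001.

1001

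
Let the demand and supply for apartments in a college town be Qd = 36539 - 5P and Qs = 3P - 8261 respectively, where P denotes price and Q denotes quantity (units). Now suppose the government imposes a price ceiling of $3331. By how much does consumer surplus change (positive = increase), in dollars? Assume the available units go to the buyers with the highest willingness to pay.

-703616.9

Without the control the market clears where 36539 - 5P = 3P - 8261, i.e. P* = 5600 and Q* = 8539.
The ceiling of 3331 is below the equilibrium price 5600, so it binds.
At P = 3331: Qd = 36539 - 5·3331 = 19884 and Qs = 3·3331 - 8261 = 1732.
Consumer surplus without the control is ½ · (7307.8 - 5600) · 8539 = 7291452.1.
With the ceiling, 1732 units are sold at 3331 (assume they go to the highest-value buyers). The demand price at Q = 1732 is 6961.4, so CS = ½ · [(7307.8 - 3331) + (6961.4 - 3331)] · 1732 = 6587835.2.
Change in consumer surplus = 6587835.2 - 7291452.1 = -703616.9.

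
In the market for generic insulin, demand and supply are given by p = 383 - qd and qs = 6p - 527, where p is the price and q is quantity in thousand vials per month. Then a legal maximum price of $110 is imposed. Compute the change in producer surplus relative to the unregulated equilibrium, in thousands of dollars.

-3860

Rearranging demand gives qd = 383 - p. Setting quantity demanded equal to quantity supplied, 383 - p = 6p - 527, gives p* = 130 and q* = 253.
Since 110 < 130, the ceiling is binding.
At p = 110: qd = 383 - 110 = 273 and qs = 6·110 - 527 = 133.
Producer surplus without the control is ½ · (130 - 527/6) · 253 = 64009/12.
With the ceiling, producers sell 133 units at 110, so PS = ½ · (110 - 527/6) · 133 = 17689/12.
Change in producer surplus = 17689/12 - 64009/12 = -3860.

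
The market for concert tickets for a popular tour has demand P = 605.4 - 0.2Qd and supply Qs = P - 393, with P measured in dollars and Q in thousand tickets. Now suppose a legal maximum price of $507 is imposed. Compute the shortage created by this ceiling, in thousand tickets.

378

Rearranging demand gives Qd = 3027 - 5P. Equilibrium: 3027 - 5P = P - 393, so 3420 = 6P and P* = 570, Q* = 177.
Since 507 < 570, the ceiling is binding.
At P = 507: Qd = 3027 - 5·507 = 492 and Qs = 507 - 393 = 114.
Shortage = Qd - Qs = 492 - 114 = 378.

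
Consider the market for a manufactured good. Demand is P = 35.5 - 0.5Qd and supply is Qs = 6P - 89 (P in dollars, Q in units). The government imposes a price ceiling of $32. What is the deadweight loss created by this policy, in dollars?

0

Rearranging demand gives Qd = 71 - 2P. In a free market, 71 - 2P = 6P - 89 gives the equilibrium P* = 20, Q* = 31.
The ceiling of 32 is above the equilibrium price 20, so it is not binding; the market clears at P* = 20, Q* = 31.
Since the control does not bind, no trades are prevented and deadweight loss is zero.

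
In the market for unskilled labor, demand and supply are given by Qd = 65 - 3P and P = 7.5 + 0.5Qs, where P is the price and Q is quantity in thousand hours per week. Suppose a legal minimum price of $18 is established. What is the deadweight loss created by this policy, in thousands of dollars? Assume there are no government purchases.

Rearranging supply gives Qs = 2P - 15. Without the control the market clears where 65 - 3P = 2P - 15, i.e. P* = 16 and Q* = 17.
Because the floor (18) lies above the market-clearing price, it is binding.
At P = 18: Qd = 65 - 3·18 = 11 and Qs = 2·18 - 15 = 21.
Quantity traded falls to 11. At Q = 11 the demand price is (65 - 11)/3 = 18 and the supply price is (15 + 11)/2 = 13.
Deadweight loss = ½ · (18 - 13) · (17 - 11) = ½ · 5 · 6 = 15.

15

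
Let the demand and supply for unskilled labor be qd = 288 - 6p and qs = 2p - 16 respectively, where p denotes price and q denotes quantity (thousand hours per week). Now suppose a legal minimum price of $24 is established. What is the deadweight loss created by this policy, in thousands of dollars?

Setting quantity demanded equal to quantity supplied, 288 - 6p = 2p - 16, gives p* = 38 and q* = 60.
Since 24 is below p* = 38, the floor does not bind and the free-market outcome prevails.
Since the control does not bind, no trades are prevented and deadweight loss is zero.

0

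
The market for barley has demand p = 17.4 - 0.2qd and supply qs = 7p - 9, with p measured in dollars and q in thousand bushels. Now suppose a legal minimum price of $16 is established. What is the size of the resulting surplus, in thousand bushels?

96

Rearranging demand gives qd = 87 - 5p. Equilibrium: 87 - 5p = 7p - 9, so 96 = 12p and p* = 8, q* = 47.
The floor of 16 is above the equilibrium price 8, so it binds.
At p = 16: qd = 87 - 5·16 = 7 and qs = 7·16 - 9 = 103.
Surplus = qs - qd = 103 - 7 = 96.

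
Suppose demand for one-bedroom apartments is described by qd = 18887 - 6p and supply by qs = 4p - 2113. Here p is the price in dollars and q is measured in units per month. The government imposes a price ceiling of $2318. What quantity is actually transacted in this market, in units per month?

In a free market, 18887 - 6p = 4p - 2113 gives the equilibrium p* = 2100, q* = 6287.
The ceiling of 2318 is above the equilibrium price 2100, so it is not binding; the market clears at p* = 2100, q* = 6287.

6287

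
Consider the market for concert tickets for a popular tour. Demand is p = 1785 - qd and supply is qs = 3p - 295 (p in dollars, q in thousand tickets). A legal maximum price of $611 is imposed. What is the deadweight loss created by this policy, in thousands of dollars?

0

Rearranging demand gives qd = 1785 - p. Equilibrium: 1785 - p = 3p - 295, so 2080 = 4p and p* = 520, q* = 1265.
The ceiling of 611 is above the equilibrium price 520, so it is not binding; the market clears at p* = 520, q* = 1265.
Since the control does not bind, no trades are prevented and deadweight loss is zero.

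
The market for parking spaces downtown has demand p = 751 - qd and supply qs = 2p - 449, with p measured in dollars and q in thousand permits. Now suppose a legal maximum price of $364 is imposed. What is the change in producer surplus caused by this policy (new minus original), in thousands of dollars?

Rearranging demand gives qd = 751 - p. Without the control the market clears where 751 - p = 2p - 449, i.e. p* = 400 and q* = 351.
Since 364 < 400, the ceiling is binding.
At p = 364: qd = 751 - 364 = 387 and qs = 2·364 - 449 = 279.
Producer surplus without the control is ½ · (400 - 224.5) · 351 = 30800.25.
With the ceiling, producers sell 279 units at 364, so PS = ½ · (364 - 224.5) · 279 = 19460.25.
Change in producer surplus = 19460.25 - 30800.25 = -11340.

-11340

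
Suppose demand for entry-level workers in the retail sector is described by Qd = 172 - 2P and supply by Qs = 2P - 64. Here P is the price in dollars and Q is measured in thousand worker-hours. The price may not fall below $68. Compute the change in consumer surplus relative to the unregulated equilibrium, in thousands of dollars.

-405

Setting quantity demanded equal to quantity supplied, 172 - 2P = 2P - 64, gives P* = 59 and Q* = 54.
Because the floor (68) lies above the market-clearing price, it is binding.
At P = 68: Qd = 172 - 2·68 = 36 and Qs = 2·68 - 64 = 72.
Consumer surplus without the control is ½ · (86 - 59) · 54 = 729.
With the floor, consumers buy 36 units at 68, so CS = ½ · (86 - 68) · 36 = 324.
Change in consumer surplus = 324 - 729 = -405.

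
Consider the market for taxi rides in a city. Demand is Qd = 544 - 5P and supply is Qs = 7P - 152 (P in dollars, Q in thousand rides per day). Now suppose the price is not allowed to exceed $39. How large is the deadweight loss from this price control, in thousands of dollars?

3032.4

Equilibrium: 544 - 5P = 7P - 152, so 696 = 12P and P* = 58, Q* = 254.
The ceiling of 39 is below the equilibrium price 58, so it binds.
At P = 39: Qd = 544 - 5·39 = 349 and Qs = 7·39 - 152 = 121.
Quantity traded falls to 121. At Q = 121 the demand price is (544 - 121)/5 = 84.6 and the supply price is (152 + 121)/7 = 39.
Deadweight loss = ½ · (84.6 - 39) · (254 - 121) = ½ · 45.6 · 133 = 3032.4.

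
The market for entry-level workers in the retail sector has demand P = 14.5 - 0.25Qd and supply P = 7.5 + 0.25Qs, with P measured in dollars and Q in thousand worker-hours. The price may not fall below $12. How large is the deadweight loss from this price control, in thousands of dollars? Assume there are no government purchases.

4

Rearranging demand gives Qd = 58 - 4P; rearranging supply gives Qs = 4P - 30. Setting quantity demanded equal to quantity supplied, 58 - 4P = 4P - 30, gives P* = 11 and Q* = 14.
Because the floor (12) lies above the market-clearing price, it is binding.
At P = 12: Qd = 58 - 4·12 = 10 and Qs = 4·12 - 30 = 18.
Quantity traded falls to 10. At Q = 10 the demand price is (58 - 10)/4 = 12 and the supply price is (30 + 10)/4 = 10.
Deadweight loss = ½ · (12 - 10) · (14 - 10) = ½ · 2 · 4 = 4.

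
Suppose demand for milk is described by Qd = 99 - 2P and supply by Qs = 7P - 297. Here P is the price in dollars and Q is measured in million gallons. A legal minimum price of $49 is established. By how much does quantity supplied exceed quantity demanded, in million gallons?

In a free market, 99 - 2P = 7P - 297 gives the equilibrium P* = 44, Q* = 11.
The floor of 49 is above the equilibrium price 44, so it binds.
At P = 49: Qd = 99 - 2·49 = 1 and Qs = 7·49 - 297 = 46.
Surplus = Qs - Qd = 46 - 1 = 45.

45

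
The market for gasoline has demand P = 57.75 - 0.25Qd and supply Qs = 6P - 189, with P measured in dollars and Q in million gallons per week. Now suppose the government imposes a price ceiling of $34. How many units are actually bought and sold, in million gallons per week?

15

Rearranging demand gives Qd = 231 - 4P. Without the control the market clears where 231 - 4P = 6P - 189, i.e. P* = 42 and Q* = 63.
Since 34 < 42, the ceiling is binding.
At P = 34: Qd = 231 - 4·34 = 95 and Qs = 6·34 - 189 = 15.
The quantity actually transacted is the short side, supply: 15.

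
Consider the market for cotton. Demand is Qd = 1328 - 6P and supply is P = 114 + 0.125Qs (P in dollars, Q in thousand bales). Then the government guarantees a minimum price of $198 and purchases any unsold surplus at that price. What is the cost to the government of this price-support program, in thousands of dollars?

Rearranging supply gives Qs = 8P - 912. Without the control the market clears where 1328 - 6P = 8P - 912, i.e. P* = 160 and Q* = 368.
The floor of 198 is above the equilibrium price 160, so it binds.
At P = 198: Qd = 1328 - 6·198 = 140 and Qs = 8·198 - 912 = 672.
Surplus = Qs - Qd = 532.
Government expenditure = surplus × support price = 532 × 198 = 105336.

105336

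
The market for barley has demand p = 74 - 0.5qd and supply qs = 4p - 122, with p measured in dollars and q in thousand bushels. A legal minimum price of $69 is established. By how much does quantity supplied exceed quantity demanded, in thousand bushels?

Rearranging demand gives qd = 148 - 2p. In a free market, 148 - 2p = 4p - 122 gives the equilibrium p* = 45, q* = 58.
The floor of 69 is above the equilibrium price 45, so it binds.
At p = 69: qd = 148 - 2·69 = 10 and qs = 4·69 - 122 = 154.
Surplus = qs - qd = 154 - 10 = 144.

144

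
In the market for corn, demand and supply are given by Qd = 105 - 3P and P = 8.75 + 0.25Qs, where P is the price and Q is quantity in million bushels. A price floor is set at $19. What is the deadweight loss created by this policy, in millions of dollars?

0

Rearranging supply gives Qs = 4P - 35. Setting quantity demanded equal to quantity supplied, 105 - 3P = 4P - 35, gives P* = 20 and Q* = 45.
The floor of 19 is below the equilibrium price 20, so it is not binding; the market clears at P* = 20, Q* = 45.
Since the control does not bind, no trades are prevented and deadweight loss is zero.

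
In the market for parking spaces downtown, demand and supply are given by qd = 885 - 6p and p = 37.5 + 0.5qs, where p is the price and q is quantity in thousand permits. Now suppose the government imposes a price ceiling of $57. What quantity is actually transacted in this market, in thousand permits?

39

Rearranging supply gives qs = 2p - 75. Without the control the market clears where 885 - 6p = 2p - 75, i.e. p* = 120 and q* = 165.
The ceiling of 57 is below the equilibrium price 120, so it binds.
At p = 57: qd = 885 - 6·57 = 543 and qs = 2·57 - 75 = 39.
The quantity actually transacted is the short side, supply: 39.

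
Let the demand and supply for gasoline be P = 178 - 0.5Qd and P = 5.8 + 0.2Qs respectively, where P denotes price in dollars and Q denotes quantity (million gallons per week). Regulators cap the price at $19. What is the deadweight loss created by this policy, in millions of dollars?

11340

Rearranging demand gives Qd = 356 - 2P; rearranging supply gives Qs = 5P - 29. In a free market, 356 - 2P = 5P - 29 gives the equilibrium P* = 55, Q* = 246.
Because the ceiling (19) lies below the market-clearing price, it is binding.
At P = 19: Qd = 356 - 2·19 = 318 and Qs = 5·19 - 29 = 66.
Quantity traded falls to 66. At Q = 66 the demand price is (356 - 66)/2 = 145 and the supply price is (29 + 66)/5 = 19.
Deadweight loss = ½ · (145 - 19) · (246 - 66) = ½ · 126 · 180 = 11340.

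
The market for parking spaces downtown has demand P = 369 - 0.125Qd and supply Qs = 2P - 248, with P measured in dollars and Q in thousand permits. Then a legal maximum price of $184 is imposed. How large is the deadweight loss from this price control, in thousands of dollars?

23120

Rearranging demand gives Qd = 2952 - 8P. In a free market, 2952 - 8P = 2P - 248 gives the equilibrium P* = 320, Q* = 392.
Because the ceiling (184) lies below the market-clearing price, it is binding.
At P = 184: Qd = 2952 - 8·184 = 1480 and Qs = 2·184 - 248 = 120.
Quantity traded falls to 120. At Q = 120 the demand price is (2952 - 120)/8 = 354 and the supply price is (248 + 120)/2 = 184.
Deadweight loss = ½ · (354 - 184) · (392 - 120) = ½ · 170 · 272 = 23120.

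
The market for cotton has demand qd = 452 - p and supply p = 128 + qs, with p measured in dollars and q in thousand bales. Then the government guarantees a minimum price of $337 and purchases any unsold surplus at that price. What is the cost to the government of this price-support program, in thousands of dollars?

31678

Rearranging supply gives qs = p - 128. Setting quantity demanded equal to quantity supplied, 452 - p = p - 128, gives p* = 290 and q* = 162.
Because the floor (337) lies above the market-clearing price, it is binding.
At p = 337: qd = 452 - 337 = 115 and qs = 337 - 128 = 209.
Surplus = qs - qd = 94.
Government expenditure = surplus × support price = 94 × 337 = 31678.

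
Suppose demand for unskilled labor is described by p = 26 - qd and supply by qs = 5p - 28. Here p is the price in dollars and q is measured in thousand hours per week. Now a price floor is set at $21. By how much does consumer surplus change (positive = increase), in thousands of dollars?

Rearranging demand gives qd = 26 - p. Setting quantity demanded equal to quantity supplied, 26 - p = 5p - 28, gives p* = 9 and q* = 17.
Since 21 > 9, the floor is binding.
At p = 21: qd = 26 - 21 = 5 and qs = 5·21 - 28 = 77.
Consumer surplus without the control is ½ · (26 - 9) · 17 = 144.5.
With the floor, consumers buy 5 units at 21, so CS = ½ · (26 - 21) · 5 = 12.5.
Change in consumer surplus = 12.5 - 144.5 = -132.

-132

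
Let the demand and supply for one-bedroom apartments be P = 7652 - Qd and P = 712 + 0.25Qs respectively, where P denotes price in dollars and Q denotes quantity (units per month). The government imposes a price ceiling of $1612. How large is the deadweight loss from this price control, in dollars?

2381440

Rearranging demand gives Qd = 7652 - P; rearranging supply gives Qs = 4P - 2848. Equilibrium: 7652 - P = 4P - 2848, so 10500 = 5P and P* = 2100, Q* = 5552.
Since 1612 < 2100, the ceiling is binding.
At P = 1612: Qd = 7652 - 1612 = 6040 and Qs = 4·1612 - 2848 = 3600.
Quantity traded falls to 3600. At Q = 3600 the demand price is 7652 - 3600 = 4052 and the supply price is (2848 + 3600)/4 = 1612.
Deadweight loss = ½ · (4052 - 1612) · (5552 - 3600) = ½ · 2440 · 1952 = 2381440.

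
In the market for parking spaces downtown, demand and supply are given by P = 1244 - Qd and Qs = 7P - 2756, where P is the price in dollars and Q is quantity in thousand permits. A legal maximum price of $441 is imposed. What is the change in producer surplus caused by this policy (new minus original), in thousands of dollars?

Rearranging demand gives Qd = 1244 - P. Setting quantity demanded equal to quantity supplied, 1244 - P = 7P - 2756, gives P* = 500 and Q* = 744.
Since 441 < 500, the ceiling is binding.
At P = 441: Qd = 1244 - 441 = 803 and Qs = 7·441 - 2756 = 331.
Producer surplus without the control is ½ · (500 - 2756/7) · 744 = 276768/7.
With the ceiling, producers sell 331 units at 441, so PS = ½ · (441 - 2756/7) · 331 = 109561/14.
Change in producer surplus = 109561/14 - 276768/7 = -31712.5.

-31712.5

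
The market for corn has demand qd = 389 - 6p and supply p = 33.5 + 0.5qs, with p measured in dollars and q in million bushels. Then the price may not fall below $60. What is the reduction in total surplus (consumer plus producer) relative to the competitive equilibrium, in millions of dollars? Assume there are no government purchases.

Rearranging supply gives qs = 2p - 67. Setting quantity demanded equal to quantity supplied, 389 - 6p = 2p - 67, gives p* = 57 and q* = 47.
The floor of 60 is above the equilibrium price 57, so it binds.
At p = 60: qd = 389 - 6·60 = 29 and qs = 2·60 - 67 = 53.
Quantity traded falls to 29. At q = 29 the demand price is (389 - 29)/6 = 60 and the supply price is (67 + 29)/2 = 48.
Deadweight loss = ½ · (60 - 48) · (47 - 29) = ½ · 12 · 18 = 108.

108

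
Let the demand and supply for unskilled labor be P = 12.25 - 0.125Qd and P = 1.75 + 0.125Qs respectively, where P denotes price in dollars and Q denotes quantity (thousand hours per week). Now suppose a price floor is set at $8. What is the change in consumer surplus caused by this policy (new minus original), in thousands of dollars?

Rearranging demand gives Qd = 98 - 8P; rearranging supply gives Qs = 8P - 14. In a free market, 98 - 8P = 8P - 14 gives the equilibrium P* = 7, Q* = 42.
Because the floor (8) lies above the market-clearing price, it is binding.
At P = 8: Qd = 98 - 8·8 = 34 and Qs = 8·8 - 14 = 50.
Consumer surplus without the control is ½ · (12.25 - 7) · 42 = 110.25.
With the floor, consumers buy 34 units at 8, so CS = ½ · (12.25 - 8) · 34 = 72.25.
Change in consumer surplus = 72.25 - 110.25 = -38.

-38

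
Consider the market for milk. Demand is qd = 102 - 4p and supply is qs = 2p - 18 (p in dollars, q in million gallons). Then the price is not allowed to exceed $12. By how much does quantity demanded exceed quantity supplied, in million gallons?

In a free market, 102 - 4p = 2p - 18 gives the equilibrium p* = 20, q* = 22.
Because the ceiling (12) lies below the market-clearing price, it is binding.
At p = 12: qd = 102 - 4·12 = 54 and qs = 2·12 - 18 = 6.
Shortage = qd - qs = 54 - 6 = 48.

48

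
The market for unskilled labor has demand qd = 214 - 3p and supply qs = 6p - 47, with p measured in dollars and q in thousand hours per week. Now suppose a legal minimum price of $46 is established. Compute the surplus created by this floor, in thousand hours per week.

Setting quantity demanded equal to quantity supplied, 214 - 3p = 6p - 47, gives p* = 29 and q* = 127.
The floor of 46 is above the equilibrium price 29, so it binds.
At p = 46: qd = 214 - 3·46 = 76 and qs = 6·46 - 47 = 229.
Surplus = qs - qd = 229 - 76 = 153.

153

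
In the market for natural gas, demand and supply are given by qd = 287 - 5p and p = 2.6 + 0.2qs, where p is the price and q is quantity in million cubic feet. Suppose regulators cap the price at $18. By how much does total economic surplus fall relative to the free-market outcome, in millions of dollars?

Rearranging supply gives qs = 5p - 13. In a free market, 287 - 5p = 5p - 13 gives the equilibrium p* = 30, q* = 137.
The ceiling of 18 is below the equilibrium price 30, so it binds.
At p = 18: qd = 287 - 5·18 = 197 and qs = 5·18 - 13 = 77.
Quantity traded falls to 77. At q = 77 the demand price is (287 - 77)/5 = 42 and the supply price is (13 + 77)/5 = 18.
Deadweight loss = ½ · (42 - 18) · (137 - 77) = ½ · 24 · 60 = 720.

720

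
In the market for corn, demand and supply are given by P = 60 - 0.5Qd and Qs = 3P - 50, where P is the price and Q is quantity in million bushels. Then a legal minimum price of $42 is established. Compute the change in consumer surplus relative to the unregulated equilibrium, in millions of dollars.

-352

Rearranging demand gives Qd = 120 - 2P. In a free market, 120 - 2P = 3P - 50 gives the equilibrium P* = 34, Q* = 52.
Because the floor (42) lies above the market-clearing price, it is binding.
At P = 42: Qd = 120 - 2·42 = 36 and Qs = 3·42 - 50 = 76.
Consumer surplus without the control is ½ · (60 - 34) · 52 = 676.
With the floor, consumers buy 36 units at 42, so CS = ½ · (60 - 42) · 36 = 324.
Change in consumer surplus = 324 - 676 = -352.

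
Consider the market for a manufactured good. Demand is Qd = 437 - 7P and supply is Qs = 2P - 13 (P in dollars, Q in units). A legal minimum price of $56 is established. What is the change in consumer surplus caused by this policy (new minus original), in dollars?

Equilibrium: 437 - 7P = 2P - 13, so 450 = 9P and P* = 50, Q* = 87.
The floor of 56 is above the equilibrium price 50, so it binds.
At P = 56: Qd = 437 - 7·56 = 45 and Qs = 2·56 - 13 = 99.
Consumer surplus without the control is ½ · (437/7 - 50) · 87 = 7569/14.
With the floor, consumers buy 45 units at 56, so CS = ½ · (437/7 - 56) · 45 = 2025/14.
Change in consumer surplus = 2025/14 - 7569/14 = -396.

-396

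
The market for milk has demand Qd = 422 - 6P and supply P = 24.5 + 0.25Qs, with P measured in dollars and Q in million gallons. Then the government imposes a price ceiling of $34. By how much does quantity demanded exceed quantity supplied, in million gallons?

Rearranging supply gives Qs = 4P - 98. Without the control the market clears where 422 - 6P = 4P - 98, i.e. P* = 52 and Q* = 110.
The ceiling of 34 is below the equilibrium price 52, so it binds.
At P = 34: Qd = 422 - 6·34 = 218 and Qs = 4·34 - 98 = 38.
Shortage = Qd - Qs = 218 - 38 = 180.

180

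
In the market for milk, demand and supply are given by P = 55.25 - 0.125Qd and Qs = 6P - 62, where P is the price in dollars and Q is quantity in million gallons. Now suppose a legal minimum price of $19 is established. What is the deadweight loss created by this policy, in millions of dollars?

0

Rearranging demand gives Qd = 442 - 8P. Equilibrium: 442 - 8P = 6P - 62, so 504 = 14P and P* = 36, Q* = 154.
The floor of 19 is below the equilibrium price 36, so it is not binding; the market clears at P* = 36, Q* = 154.
Since the control does not bind, no trades are prevented and deadweight loss is zero.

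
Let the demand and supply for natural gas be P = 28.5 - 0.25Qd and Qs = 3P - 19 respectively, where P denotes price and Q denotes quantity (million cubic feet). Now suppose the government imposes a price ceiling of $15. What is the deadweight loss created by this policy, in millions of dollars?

Rearranging demand gives Qd = 114 - 4P. Without the control the market clears where 114 - 4P = 3P - 19, i.e. P* = 19 and Q* = 38.
Since 15 < 19, the ceiling is binding.
At P = 15: Qd = 114 - 4·15 = 54 and Qs = 3·15 - 19 = 26.
Quantity traded falls to 26. At Q = 26 the demand price is (114 - 26)/4 = 22 and the supply price is (19 + 26)/3 = 15.
Deadweight loss = ½ · (22 - 15) · (38 - 26) = ½ · 7 · 12 = 42.

42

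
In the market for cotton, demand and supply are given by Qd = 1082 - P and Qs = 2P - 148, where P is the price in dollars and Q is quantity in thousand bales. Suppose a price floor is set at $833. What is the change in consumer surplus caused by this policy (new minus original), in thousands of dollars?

-194791.5

Without the control the market clears where 1082 - P = 2P - 148, i.e. P* = 410 and Q* = 672.
Because the floor (833) lies above the market-clearing price, it is binding.
At P = 833: Qd = 1082 - 833 = 249 and Qs = 2·833 - 148 = 1518.
Consumer surplus without the control is ½ · (1082 - 410) · 672 = 225792.
With the floor, consumers buy 249 units at 833, so CS = ½ · (1082 - 833) · 249 = 31000.5.
Change in consumer surplus = 31000.5 - 225792 = -194791.5.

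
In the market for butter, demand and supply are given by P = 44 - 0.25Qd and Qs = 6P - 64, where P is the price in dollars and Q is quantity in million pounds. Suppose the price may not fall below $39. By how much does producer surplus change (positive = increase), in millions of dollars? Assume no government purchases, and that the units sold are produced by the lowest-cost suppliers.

0

Rearranging demand gives Qd = 176 - 4P. In a free market, 176 - 4P = 6P - 64 gives the equilibrium P* = 24, Q* = 80.
The floor of 39 is above the equilibrium price 24, so it binds.
At P = 39: Qd = 176 - 4·39 = 20 and Qs = 6·39 - 64 = 170.
Producer surplus without the control is ½ · (24 - 32/3) · 80 = 1600/3.
With the floor, 20 units are sold at 39. The supply price at Q = 20 is 14, so PS = ½ · [(39 - 32/3) + (39 - 14)] · 20 = 1600/3.
Change in producer surplus = 1600/3 - 1600/3 = 0.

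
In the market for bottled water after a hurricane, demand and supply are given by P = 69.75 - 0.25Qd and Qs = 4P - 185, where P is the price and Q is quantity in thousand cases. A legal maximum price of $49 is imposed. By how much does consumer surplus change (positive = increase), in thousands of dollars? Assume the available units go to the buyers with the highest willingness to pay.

-63

Rearranging demand gives Qd = 279 - 4P. In a free market, 279 - 4P = 4P - 185 gives the equilibrium P* = 58, Q* = 47.
Since 49 < 58, the ceiling is binding.
At P = 49: Qd = 279 - 4·49 = 83 and Qs = 4·49 - 185 = 11.
Consumer surplus without the control is ½ · (69.75 - 58) · 47 = 276.125.
With the ceiling, 11 units are sold at 49 (assume they go to the highest-value buyers). The demand price at Q = 11 is 67, so CS = ½ · [(69.75 - 49) + (67 - 49)] · 11 = 213.125.
Change in consumer surplus = 213.125 - 276.125 = -63.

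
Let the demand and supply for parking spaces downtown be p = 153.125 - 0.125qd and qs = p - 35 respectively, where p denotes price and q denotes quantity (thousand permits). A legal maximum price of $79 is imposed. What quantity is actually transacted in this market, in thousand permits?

Rearranging demand gives qd = 1225 - 8p. Setting quantity demanded equal to quantity supplied, 1225 - 8p = p - 35, gives p* = 140 and q* = 105.
Because the ceiling (79) lies below the market-clearing price, it is binding.
At p = 79: qd = 1225 - 8·79 = 593 and qs = 79 - 35 = 44.
The quantity actually transacted is the short side, supply: 44.

44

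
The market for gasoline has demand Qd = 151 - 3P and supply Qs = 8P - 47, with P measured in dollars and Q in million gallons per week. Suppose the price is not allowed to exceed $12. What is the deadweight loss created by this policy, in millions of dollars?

528

Setting quantity demanded equal to quantity supplied, 151 - 3P = 8P - 47, gives P* = 18 and Q* = 97.
The ceiling of 12 is below the equilibrium price 18, so it binds.
At P = 12: Qd = 151 - 3·12 = 115 and Qs = 8·12 - 47 = 49.
Quantity traded falls to 49. At Q = 49 the demand price is (151 - 49)/3 = 34 and the supply price is (47 + 49)/8 = 12.
Deadweight loss = ½ · (34 - 12) · (97 - 49) = ½ · 22 · 48 = 528.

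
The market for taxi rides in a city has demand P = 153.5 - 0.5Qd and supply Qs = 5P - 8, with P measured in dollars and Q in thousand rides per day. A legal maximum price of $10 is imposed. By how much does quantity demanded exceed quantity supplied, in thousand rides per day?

245

Rearranging demand gives Qd = 307 - 2P. Setting quantity demanded equal to quantity supplied, 307 - 2P = 5P - 8, gives P* = 45 and Q* = 217.
Since 10 < 45, the ceiling is binding.
At P = 10: Qd = 307 - 2·10 = 287 and Qs = 5·10 - 8 = 42.
Shortage = Qd - Qs = 287 - 42 = 245.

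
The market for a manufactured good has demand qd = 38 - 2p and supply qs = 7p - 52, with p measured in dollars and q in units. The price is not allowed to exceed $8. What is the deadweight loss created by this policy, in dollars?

63

Equilibrium: 38 - 2p = 7p - 52, so 90 = 9p and p* = 10, q* = 18.
The ceiling of 8 is below the equilibrium price 10, so it binds.
At p = 8: qd = 38 - 2·8 = 22 and qs = 7·8 - 52 = 4.
Quantity traded falls to 4. At q = 4 the demand price is (38 - 4)/2 = 17 and the supply price is (52 + 4)/7 = 8.
Deadweight loss = ½ · (17 - 8) · (18 - 4) = ½ · 9 · 14 = 63.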